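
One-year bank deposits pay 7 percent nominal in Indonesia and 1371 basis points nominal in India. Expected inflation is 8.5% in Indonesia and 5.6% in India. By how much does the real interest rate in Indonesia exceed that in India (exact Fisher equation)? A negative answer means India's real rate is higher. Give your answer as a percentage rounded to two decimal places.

-9.06%

Indonesia: (1 + 0.0700)/(1 + 0.0850) − 1 = -1.3825%
India: (1 + 0.1371)/(1 + 0.0560) − 1 = 7.6799%
Differential = -1.3825% − 7.6799% = -9.0624% → -9.06%.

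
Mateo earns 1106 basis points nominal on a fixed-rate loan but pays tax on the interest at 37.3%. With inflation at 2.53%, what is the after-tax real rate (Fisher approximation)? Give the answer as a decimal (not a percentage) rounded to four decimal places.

After-tax nominal return = 11.06% × (1 − 0.373) = 6.93462%.
r ≈ 6.93462% − 2.53% → 0.0440.

0.0440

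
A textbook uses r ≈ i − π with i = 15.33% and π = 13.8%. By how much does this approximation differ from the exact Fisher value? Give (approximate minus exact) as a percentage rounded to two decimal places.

Approximate: r ≈ 15.330% − 13.800% = 1.5300%
Exact: (1 + 0.1533)/(1 + 0.1380) − 1 = 1.3445%
Error = 1.5300% − 1.3445% = 0.1855% → 0.19%.

0.19%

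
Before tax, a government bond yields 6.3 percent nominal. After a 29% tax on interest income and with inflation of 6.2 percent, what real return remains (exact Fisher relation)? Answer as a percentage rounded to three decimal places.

-1.626%

After-tax nominal return = 6.3% × (1 − 0.29) = 4.4730%.
1 + r = 1.04473 / 1.06200 = 0.983738
After-tax real rate = 0.983738 − 1 → -1.626%.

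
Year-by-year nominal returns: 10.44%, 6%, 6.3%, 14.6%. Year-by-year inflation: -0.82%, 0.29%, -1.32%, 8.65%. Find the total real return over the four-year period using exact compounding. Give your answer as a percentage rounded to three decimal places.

Nominal growth factor = 1.1044 × 1.0600 × 1.0630 × 1.1460 = 1.426101
Price-level growth factor = 0.9918 × 1.0029 × 0.9868 × 1.0865 = 1.066450
Real growth factor = 1.426101 / 1.066450 = 1.337241
Total real return = 1.337241 − 1 → 33.724%.

33.724%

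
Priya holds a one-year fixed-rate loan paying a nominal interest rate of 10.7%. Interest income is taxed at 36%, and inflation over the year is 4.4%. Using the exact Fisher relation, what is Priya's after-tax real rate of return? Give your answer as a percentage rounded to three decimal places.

2.345%

After-tax nominal return = 10.7% × (1 − 0.36) = 6.8480%.
1 + r = 1.06848 / 1.04400 = 1.023448
After-tax real rate = 1.023448 − 1 → 2.345%.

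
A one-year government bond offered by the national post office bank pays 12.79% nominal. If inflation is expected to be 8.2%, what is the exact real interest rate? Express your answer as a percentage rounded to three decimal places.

1 + r = 1.12790 / 1.08200 = 1.042421
r = 1.042421 − 1 = 4.2421%, i.e. 4.242%.

4.242%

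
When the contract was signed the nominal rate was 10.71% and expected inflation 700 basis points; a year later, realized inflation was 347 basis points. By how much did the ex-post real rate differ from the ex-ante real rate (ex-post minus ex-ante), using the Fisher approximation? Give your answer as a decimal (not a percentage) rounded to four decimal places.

0.0353

Ex-ante: 10.71% − 7% = 3.710%
Ex-post: 10.71% − 3.47% = 7.240%
Difference (ex-post − ex-ante) = 3.5300% → 0.0353.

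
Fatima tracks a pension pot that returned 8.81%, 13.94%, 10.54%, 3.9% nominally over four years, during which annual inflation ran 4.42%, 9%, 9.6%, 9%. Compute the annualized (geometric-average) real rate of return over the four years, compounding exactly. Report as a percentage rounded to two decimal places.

1.16%

Compound the nominal returns: 1.0881 × 1.1394 × 1.1054 × 1.0390 = 1.42390178.
Compound inflation: 1.0442 × 1.0900 × 1.0960 × 1.0900 = 1.35971297.
Deflate: 1.42390178 / 1.35971297 = 1.04720762.
Annualized real rate = 1.04720762^(1/4) − 1 = 1.1599% → 1.16%.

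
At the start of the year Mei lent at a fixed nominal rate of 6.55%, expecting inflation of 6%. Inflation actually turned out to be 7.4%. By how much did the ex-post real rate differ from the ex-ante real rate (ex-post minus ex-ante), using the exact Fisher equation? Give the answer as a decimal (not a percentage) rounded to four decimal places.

Ex-ante: (1 + 0.0655)/(1 + 0.0600) − 1 = 0.5189%
Ex-post: (1 + 0.0655)/(1 + 0.0740) − 1 = -0.7914%
Difference (ex-post − ex-ante) = -1.3103% → -0.0131.

-0.0131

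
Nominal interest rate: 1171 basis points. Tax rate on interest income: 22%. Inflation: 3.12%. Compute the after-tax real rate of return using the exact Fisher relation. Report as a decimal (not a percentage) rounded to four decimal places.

0.0583

After-tax nominal return = 11.71% × (1 − 0.22) = 9.1338%.
1 + r = 1.091338 / 1.03120 = 1.058318
After-tax real rate = 1.058318 − 1 → 0.0583.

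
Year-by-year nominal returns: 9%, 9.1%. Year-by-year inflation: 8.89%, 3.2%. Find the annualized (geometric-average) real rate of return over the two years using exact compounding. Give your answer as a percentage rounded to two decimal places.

2.87%

Nominal growth factor = 1.0900 × 1.0910 = 1.18919000
Price-level growth factor = 1.0889 × 1.0320 = 1.12374480
Real growth factor = 1.18919000 / 1.12374480 = 1.05823849
Annualized real rate = 1.05823849^(1/2) − 1 = 2.8707% → 2.87%.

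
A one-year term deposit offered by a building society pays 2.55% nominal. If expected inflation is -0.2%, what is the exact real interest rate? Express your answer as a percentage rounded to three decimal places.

1 + r = 1.02550 / 0.99800 = 1.0275551
r = 1.0275551 − 1 = 2.75551%, i.e. 2.756%.

2.756%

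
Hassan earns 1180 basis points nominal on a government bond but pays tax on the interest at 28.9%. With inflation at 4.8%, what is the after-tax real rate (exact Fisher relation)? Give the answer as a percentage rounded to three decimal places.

3.425%

After-tax nominal return = 11.8% × (1 − 0.289) = 8.3898%.
1 + r = 1.083898 / 1.04800 = 1.034254
After-tax real rate = 1.034254 − 1 → 3.425%.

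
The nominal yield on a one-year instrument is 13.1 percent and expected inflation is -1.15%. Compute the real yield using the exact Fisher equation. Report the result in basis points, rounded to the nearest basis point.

1442 basis points

By the Fisher equation, 1 + r = (1 + i)/(1 + π).
1 + r = 1.13100 / 0.98850 = 1.144158
r = 1.144158 − 1 = 14.4158%, i.e. 1442 basis points.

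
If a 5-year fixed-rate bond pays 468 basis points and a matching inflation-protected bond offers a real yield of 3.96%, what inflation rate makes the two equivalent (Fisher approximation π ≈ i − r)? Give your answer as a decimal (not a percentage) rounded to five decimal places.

π ≈ i − r = 4.68% − 3.96% → 0.00720.

0.00720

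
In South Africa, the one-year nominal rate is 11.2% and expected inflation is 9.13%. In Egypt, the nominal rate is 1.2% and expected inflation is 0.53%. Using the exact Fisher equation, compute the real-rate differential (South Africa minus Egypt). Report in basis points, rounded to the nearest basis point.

123 basis points

South Africa: (1 + 0.1120)/(1 + 0.0913) − 1 = 1.8968%
Egypt: (1 + 0.0120)/(1 + 0.0053) − 1 = 0.6665%
Differential = 1.8968% − 0.6665% = 1.2304% → 123 basis points.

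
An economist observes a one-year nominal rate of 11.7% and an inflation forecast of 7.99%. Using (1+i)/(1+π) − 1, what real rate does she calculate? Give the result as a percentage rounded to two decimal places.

3.44%

1 + r = 1.11700 / 1.07990 = 1.034355
r = 1.034355 − 1 = 3.4355%, i.e. 3.44%.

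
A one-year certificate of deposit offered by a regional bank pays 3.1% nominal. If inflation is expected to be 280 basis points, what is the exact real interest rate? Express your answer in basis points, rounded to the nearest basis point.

By the Fisher identity, 1 + r = (1 + i)/(1 + π).
1 + r = 1.03100 / 1.02800 = 1.002918
r = 1.002918 − 1 = 0.2918%, i.e. 29 basis points.

29 basis points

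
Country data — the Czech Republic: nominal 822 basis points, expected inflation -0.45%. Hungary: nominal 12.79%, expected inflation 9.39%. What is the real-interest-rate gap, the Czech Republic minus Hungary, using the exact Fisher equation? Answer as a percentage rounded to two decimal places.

5.60%

The Czech Republic: (1 + 0.0822)/(1 − 0.0045) − 1 = 8.7092%
Hungary: (1 + 0.1279)/(1 + 0.0939) − 1 = 3.1081%
Differential = 8.7092% − 3.1081% = 5.6010% → 5.60%.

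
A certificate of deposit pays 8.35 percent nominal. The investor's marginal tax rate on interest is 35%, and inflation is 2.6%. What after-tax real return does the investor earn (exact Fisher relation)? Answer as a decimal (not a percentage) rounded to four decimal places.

After-tax nominal return = 8.35% × (1 − 0.35) = 5.4275%.
1 + r = 1.054275 / 1.02600 = 1.027558
After-tax real rate = 1.027558 − 1 → 0.0276.

0.0276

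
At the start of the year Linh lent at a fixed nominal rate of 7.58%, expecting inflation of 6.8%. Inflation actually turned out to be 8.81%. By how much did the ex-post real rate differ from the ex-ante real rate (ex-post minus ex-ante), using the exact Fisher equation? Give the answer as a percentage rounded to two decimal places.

Ex-ante: (1 + 0.0758)/(1 + 0.0680) − 1 = 0.7303%
Ex-post: (1 + 0.0758)/(1 + 0.0881) − 1 = -1.1304%
Difference (ex-post − ex-ante) = -1.8607% → -1.86%.

-1.86%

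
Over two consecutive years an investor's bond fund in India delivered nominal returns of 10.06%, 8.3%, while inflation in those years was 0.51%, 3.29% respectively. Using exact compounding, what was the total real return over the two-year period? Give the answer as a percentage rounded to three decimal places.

14.813%

Compound the nominal returns: 1.1006 × 1.0830 = 1.191950.
Compound inflation: 1.0051 × 1.0329 = 1.038168.
Deflate: 1.191950 / 1.038168 = 1.148128.
Total real return = 1.148128 − 1 → 14.813%.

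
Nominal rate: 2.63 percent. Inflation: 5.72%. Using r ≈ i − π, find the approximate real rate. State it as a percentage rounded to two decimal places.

-3.09%

r ≈ i − π = 2.63% − 5.72% = -3.09%.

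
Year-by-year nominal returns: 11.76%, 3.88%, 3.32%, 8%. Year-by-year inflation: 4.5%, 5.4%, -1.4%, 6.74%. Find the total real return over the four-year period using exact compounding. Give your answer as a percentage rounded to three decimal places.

11.755%

Compound the nominal returns: 1.1176 × 1.0388 × 1.0332 × 1.0800 = 1.295467.
Compound inflation: 1.0450 × 1.0540 × 0.9860 × 1.0674 = 1.159207.
Deflate: 1.295467 / 1.159207 = 1.117546.
Total real return = 1.117546 − 1 → 11.755%.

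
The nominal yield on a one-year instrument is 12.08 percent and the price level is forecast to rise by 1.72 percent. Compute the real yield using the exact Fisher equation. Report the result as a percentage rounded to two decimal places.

10.18%

1 + r = 1.12080 / 1.01720 = 1.101848
r = 1.101848 − 1 = 10.1848%, i.e. 10.18%.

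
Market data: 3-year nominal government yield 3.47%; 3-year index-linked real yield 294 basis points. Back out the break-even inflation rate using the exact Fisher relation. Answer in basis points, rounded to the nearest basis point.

51 basis points

(1 + π) = (1 + i)/(1 + r) = 1.03470 / 1.02940 = 1.005149
Break-even inflation = 1.005149 − 1 → 51 basis points.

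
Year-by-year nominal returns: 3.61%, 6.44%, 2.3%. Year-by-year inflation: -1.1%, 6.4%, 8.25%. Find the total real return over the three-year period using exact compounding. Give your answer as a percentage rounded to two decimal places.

Nominal growth factor = 1.0361 × 1.0644 × 1.0230 = 1.128190
Price-level growth factor = 0.9890 × 1.0640 × 1.0825 = 1.139110
Real growth factor = 1.128190 / 1.139110 = 0.990413
Total real return = 0.990413 − 1 → -0.96%.

-0.96%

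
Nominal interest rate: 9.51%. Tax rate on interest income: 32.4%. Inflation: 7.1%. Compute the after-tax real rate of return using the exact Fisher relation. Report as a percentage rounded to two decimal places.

-0.63%

After-tax nominal return = 9.51% × (1 − 0.324) = 6.42876%.
1 + r = 1.0642876 / 1.07100 = 0.993733
After-tax real rate = 0.993733 − 1 → -0.63%.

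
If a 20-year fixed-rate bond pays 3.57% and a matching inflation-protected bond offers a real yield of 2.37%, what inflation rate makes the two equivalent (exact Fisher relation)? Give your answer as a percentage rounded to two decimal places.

(1 + π) = (1 + i)/(1 + r) = 1.03570 / 1.02370 = 1.011722
Break-even inflation = 1.011722 − 1 → 1.17%.

1.17%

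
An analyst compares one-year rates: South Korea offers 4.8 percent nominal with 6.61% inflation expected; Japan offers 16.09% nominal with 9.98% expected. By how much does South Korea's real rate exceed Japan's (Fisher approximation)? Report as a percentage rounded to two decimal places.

South Korea: 4.8% − 6.61% = -1.810%
Japan: 16.09% − 9.98% = 6.110%
Differential = -7.920% → -7.92%.

-7.92%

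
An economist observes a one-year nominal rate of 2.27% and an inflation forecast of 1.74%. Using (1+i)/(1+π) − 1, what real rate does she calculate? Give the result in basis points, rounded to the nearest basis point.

1 + r = 1.02270 / 1.01740 = 1.005209
r = 1.005209 − 1 = 0.5209%, i.e. 52 basis points.

52 basis points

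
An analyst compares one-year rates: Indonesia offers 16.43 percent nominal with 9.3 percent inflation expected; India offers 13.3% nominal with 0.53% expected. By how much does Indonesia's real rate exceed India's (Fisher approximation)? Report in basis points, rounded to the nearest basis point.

-564 basis points

Indonesia: 16.43% − 9.3% = 7.130%
India: 13.3% − 0.53% = 12.770%
Differential = -5.640% → -564 basis points.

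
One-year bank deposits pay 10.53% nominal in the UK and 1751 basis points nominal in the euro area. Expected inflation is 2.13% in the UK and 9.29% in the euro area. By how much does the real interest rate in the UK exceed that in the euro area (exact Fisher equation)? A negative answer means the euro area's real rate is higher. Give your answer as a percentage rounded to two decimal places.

0.70%

The UK: (1 + 0.1053)/(1 + 0.0213) − 1 = 8.2248%
The euro area: (1 + 0.1751)/(1 + 0.0929) − 1 = 7.5213%
Differential = 8.2248% − 7.5213% = 0.7035% → 0.70%.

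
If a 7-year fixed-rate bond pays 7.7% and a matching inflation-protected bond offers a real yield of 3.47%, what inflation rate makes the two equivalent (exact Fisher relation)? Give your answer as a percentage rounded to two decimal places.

4.09%

(1 + π) = (1 + i)/(1 + r) = 1.07700 / 1.03470 = 1.040881
Break-even inflation = 1.040881 − 1 → 4.09%.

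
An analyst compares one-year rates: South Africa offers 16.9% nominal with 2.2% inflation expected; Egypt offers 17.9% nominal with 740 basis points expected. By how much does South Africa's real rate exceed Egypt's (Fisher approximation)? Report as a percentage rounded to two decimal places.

South Africa: 16.9% − 2.2% = 14.700%
Egypt: 17.9% − 7.4% = 10.500%
Differential = 4.200% → 4.20%.

4.20%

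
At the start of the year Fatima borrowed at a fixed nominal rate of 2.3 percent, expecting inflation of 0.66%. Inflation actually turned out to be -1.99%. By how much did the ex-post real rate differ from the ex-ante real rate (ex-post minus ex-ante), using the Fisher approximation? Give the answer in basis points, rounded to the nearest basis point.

Ex-ante: 2.3% − 0.66% = 1.640%
Ex-post: 2.3% − (-1.99%) = 4.290%
Difference (ex-post − ex-ante) = 2.6500% → 265 basis points.

265 basis points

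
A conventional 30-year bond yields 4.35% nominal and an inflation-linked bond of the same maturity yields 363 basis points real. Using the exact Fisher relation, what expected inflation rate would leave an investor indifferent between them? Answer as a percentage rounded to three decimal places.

(1 + π) = (1 + i)/(1 + r) = 1.04350 / 1.03630 = 1.006948
Break-even inflation = 1.006948 − 1 → 0.695%.

0.695%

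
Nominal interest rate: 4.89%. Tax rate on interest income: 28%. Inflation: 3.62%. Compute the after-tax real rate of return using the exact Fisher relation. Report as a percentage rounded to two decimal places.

-0.10%

After-tax nominal return = 4.89% × (1 − 0.28) = 3.5208%.
1 + r = 1.035208 / 1.03620 = 0.999043
After-tax real rate = 0.999043 − 1 → -0.10%.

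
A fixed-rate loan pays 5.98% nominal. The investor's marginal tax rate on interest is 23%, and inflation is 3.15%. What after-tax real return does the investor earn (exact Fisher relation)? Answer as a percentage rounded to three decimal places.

1.410%

After-tax nominal return = 5.98% × (1 − 0.23) = 4.6046%.
1 + r = 1.046046 / 1.03150 = 1.014102
After-tax real rate = 1.014102 − 1 → 1.410%.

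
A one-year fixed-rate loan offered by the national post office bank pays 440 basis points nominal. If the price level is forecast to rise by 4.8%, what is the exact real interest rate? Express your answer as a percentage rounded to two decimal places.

By the Fisher relation, 1 + r = (1 + i)/(1 + π).
1 + r = 1.04400 / 1.04800 = 0.996183
r = 0.996183 − 1 = -0.3817%, i.e. -0.38%.

-0.38%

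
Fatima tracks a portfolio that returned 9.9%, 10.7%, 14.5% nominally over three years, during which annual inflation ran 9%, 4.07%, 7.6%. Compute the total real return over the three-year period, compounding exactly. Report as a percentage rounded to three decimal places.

14.126%

Compound the nominal returns: 1.0990 × 1.1070 × 1.1450 = 1.3929990.
Compound inflation: 1.0900 × 1.0407 × 1.0760 = 1.2205746.
Deflate: 1.3929990 / 1.2205746 = 1.1412649.
Total real return = 1.1412649 − 1 → 14.126%.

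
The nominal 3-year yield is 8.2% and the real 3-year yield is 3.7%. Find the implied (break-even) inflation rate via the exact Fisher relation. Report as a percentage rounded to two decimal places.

4.34%

(1 + π) = (1 + i)/(1 + r) = 1.08200 / 1.03700 = 1.043394
Break-even inflation = 1.043394 − 1 → 4.34%.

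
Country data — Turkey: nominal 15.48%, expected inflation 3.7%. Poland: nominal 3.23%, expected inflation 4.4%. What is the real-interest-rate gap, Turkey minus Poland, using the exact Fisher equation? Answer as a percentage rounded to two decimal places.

Turkey: (1 + 0.1548)/(1 + 0.0370) − 1 = 11.3597%
Poland: (1 + 0.0323)/(1 + 0.0440) − 1 = -1.1207%
Differential = 11.3597% − (-1.1207%) = 12.4804% → 12.48%.

12.48%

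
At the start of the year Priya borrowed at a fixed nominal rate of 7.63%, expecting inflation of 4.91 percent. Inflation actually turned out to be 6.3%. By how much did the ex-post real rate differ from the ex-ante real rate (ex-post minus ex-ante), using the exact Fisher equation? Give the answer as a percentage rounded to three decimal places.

-1.342%

Ex-ante: (1 + 0.0763)/(1 + 0.0491) − 1 = 2.59270%
Ex-post: (1 + 0.0763)/(1 + 0.0630) − 1 = 1.25118%
Difference (ex-post − ex-ante) = -1.34152% → -1.342%.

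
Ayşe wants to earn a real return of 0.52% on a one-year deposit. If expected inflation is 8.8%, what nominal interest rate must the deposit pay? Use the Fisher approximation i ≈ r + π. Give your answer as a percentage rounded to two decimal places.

i ≈ r + π = 0.52% + 8.8% = 9.32%.

9.32%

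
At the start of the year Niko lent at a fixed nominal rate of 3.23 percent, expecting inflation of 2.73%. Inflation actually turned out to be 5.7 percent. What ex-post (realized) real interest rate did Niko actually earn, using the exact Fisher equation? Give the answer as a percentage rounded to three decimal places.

-2.337%

Ex-post: (1 + 0.0323)/(1 + 0.0570) − 1 = -2.3368%
So the realized real rate is -2.337%.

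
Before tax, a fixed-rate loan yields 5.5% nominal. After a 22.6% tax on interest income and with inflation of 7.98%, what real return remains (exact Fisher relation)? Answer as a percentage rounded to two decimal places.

-3.45%

After-tax nominal return = 5.5% × (1 − 0.226) = 4.2570%.
1 + r = 1.04257 / 1.07980 = 0.965521
After-tax real rate = 0.965521 − 1 → -3.45%.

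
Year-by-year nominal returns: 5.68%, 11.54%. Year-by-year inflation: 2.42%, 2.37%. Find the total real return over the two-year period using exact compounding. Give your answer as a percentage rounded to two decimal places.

12.43%

Nominal growth factor = 1.0568 × 1.1154 = 1.178755
Price-level growth factor = 1.0242 × 1.0237 = 1.048474
Real growth factor = 1.178755 / 1.048474 = 1.124258
Total real return = 1.124258 − 1 → 12.43%.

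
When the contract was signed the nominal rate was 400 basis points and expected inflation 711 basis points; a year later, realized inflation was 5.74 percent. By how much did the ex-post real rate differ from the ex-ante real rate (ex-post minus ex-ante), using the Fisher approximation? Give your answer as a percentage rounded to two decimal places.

Ex-ante: 4% − 7.11% = -3.110%
Ex-post: 4% − 5.74% = -1.740%
Difference (ex-post − ex-ante) = 1.3700% → 1.37%.

1.37%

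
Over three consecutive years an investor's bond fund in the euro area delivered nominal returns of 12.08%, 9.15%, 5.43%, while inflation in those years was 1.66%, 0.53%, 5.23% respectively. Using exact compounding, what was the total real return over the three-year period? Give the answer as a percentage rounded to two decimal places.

19.93%

Compound the nominal returns: 1.1208 × 1.0915 × 1.0543 = 1.289781.
Compound inflation: 1.0166 × 1.0053 × 1.0523 = 1.075438.
Deflate: 1.289781 / 1.075438 = 1.199308.
Total real return = 1.199308 − 1 → 19.93%.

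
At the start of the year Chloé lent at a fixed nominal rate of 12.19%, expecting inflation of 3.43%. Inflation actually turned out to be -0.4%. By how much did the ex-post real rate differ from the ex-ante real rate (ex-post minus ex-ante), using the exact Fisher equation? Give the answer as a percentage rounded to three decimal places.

Ex-ante: (1 + 0.1219)/(1 + 0.0343) − 1 = 8.4695%
Ex-post: (1 + 0.1219)/(1 − 0.0040) − 1 = 12.6406%
Difference (ex-post − ex-ante) = 4.1711% → 4.171%.

4.171%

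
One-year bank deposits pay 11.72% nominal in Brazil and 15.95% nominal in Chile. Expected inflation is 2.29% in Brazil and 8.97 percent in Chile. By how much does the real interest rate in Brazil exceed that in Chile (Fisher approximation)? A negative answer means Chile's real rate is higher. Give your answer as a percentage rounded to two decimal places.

Brazil: 11.72% − 2.29% = 9.430%
Chile: 15.95% − 8.97% = 6.980%
Differential = 2.450% → 2.45%.

2.45%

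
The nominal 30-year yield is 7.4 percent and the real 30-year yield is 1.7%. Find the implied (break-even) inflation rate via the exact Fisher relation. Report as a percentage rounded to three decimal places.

(1 + π) = (1 + i)/(1 + r) = 1.07400 / 1.01700 = 1.056047
Break-even inflation = 1.056047 − 1 → 5.605%.

5.605%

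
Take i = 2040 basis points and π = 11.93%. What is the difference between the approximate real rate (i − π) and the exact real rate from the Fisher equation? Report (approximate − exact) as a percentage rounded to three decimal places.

Approximate: r ≈ 20.400% − 11.930% = 8.4700%
Exact: (1 + 0.2040)/(1 + 0.1193) − 1 = 7.5672%
Error = 8.4700% − 7.5672% = 0.9028% → 0.903%.

0.903%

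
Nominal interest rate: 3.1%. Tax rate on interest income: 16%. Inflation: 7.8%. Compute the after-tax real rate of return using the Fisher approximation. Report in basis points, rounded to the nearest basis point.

After-tax nominal return = 3.1% × (1 − 0.16) = 2.6040%.
r ≈ 2.6040% − 7.8% → -520 basis points.

-520 basis points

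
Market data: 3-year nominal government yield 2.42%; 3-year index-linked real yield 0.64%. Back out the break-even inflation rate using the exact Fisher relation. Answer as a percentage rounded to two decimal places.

(1 + π) = (1 + i)/(1 + r) = 1.02420 / 1.00640 = 1.017687
Break-even inflation = 1.017687 − 1 → 1.77%.

1.77%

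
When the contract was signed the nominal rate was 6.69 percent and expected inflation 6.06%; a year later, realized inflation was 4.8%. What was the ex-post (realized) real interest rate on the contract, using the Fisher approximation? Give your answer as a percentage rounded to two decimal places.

Ex-post: 6.69% − 4.8% = 1.890%
So the realized real rate is 1.89%.

1.89%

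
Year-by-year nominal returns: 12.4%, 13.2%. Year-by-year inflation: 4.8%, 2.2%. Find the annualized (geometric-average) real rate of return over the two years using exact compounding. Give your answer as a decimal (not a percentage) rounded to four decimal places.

0.0899

Compound the nominal returns: 1.1240 × 1.1320 = 1.27236800.
Compound inflation: 1.0480 × 1.0220 = 1.07105600.
Deflate: 1.27236800 / 1.07105600 = 1.18795656.
Annualized real rate = 1.18795656^(1/2) − 1 = 8.9934% → 0.0899.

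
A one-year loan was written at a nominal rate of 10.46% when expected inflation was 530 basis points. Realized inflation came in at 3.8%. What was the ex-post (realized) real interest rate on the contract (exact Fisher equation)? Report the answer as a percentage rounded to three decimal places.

Ex-post: (1 + 0.1046)/(1 + 0.0380) − 1 = 6.4162%
So the realized real rate is 6.416%.

6.416%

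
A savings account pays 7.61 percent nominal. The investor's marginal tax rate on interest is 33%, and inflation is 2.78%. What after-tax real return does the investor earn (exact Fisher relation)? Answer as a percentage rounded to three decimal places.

After-tax nominal return = 7.61% × (1 − 0.33) = 5.0987%.
1 + r = 1.050987 / 1.02780 = 1.022560
After-tax real rate = 1.022560 − 1 → 2.256%.

2.256%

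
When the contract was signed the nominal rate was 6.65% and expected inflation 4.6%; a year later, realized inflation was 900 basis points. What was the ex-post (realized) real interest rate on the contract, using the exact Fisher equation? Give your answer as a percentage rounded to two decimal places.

Ex-post: (1 + 0.0665)/(1 + 0.0900) − 1 = -2.1560%
So the realized real rate is -2.16%.

-2.16%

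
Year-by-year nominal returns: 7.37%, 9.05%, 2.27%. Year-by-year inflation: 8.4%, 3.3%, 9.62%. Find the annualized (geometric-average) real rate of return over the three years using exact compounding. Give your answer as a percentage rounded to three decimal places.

-0.823%

Compound the nominal returns: 1.0737 × 1.0905 × 1.0227 = 1.19744860.
Compound inflation: 1.0840 × 1.0330 × 1.0962 = 1.22749407.
Deflate: 1.19744860 / 1.22749407 = 0.97552292.
Annualized real rate = 0.97552292^(1/3) − 1 = -0.8227% → -0.823%.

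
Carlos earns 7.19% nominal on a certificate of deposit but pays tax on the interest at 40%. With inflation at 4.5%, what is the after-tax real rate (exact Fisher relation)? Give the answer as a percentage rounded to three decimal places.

After-tax nominal return = 7.19% × (1 − 0.4) = 4.3140%.
1 + r = 1.04314 / 1.04500 = 0.998220
After-tax real rate = 0.998220 − 1 → -0.178%.

-0.178%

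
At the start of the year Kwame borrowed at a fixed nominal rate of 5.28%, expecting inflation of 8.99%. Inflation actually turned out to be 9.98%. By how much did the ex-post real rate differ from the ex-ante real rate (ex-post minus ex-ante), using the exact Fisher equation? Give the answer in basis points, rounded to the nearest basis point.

-87 basis points

Ex-ante: (1 + 0.0528)/(1 + 0.0899) − 1 = -3.4040%
Ex-post: (1 + 0.0528)/(1 + 0.0998) − 1 = -4.2735%
Difference (ex-post − ex-ante) = -0.8695% → -87 basis points.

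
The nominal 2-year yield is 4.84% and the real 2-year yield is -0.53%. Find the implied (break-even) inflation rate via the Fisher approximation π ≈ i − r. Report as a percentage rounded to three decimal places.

π ≈ i − r = 4.84% − (-0.53%) → 5.370%.

5.370%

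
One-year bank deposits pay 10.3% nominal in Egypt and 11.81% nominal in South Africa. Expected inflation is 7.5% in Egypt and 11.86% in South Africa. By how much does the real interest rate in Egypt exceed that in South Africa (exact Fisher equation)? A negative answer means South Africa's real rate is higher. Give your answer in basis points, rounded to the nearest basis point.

Egypt: (1 + 0.1030)/(1 + 0.0750) − 1 = 2.6047%
South Africa: (1 + 0.1181)/(1 + 0.1186) − 1 = -0.0447%
Differential = 2.6047% − (-0.0447%) = 2.6493% → 265 basis points.

265 basis points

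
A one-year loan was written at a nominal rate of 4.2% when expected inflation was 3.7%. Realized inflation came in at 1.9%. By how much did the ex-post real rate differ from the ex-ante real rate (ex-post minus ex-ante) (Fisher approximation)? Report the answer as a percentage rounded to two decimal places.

Ex-ante: 4.2% − 3.7% = 0.500%
Ex-post: 4.2% − 1.9% = 2.300%
Difference (ex-post − ex-ante) = 1.8000% → 1.80%.

1.80%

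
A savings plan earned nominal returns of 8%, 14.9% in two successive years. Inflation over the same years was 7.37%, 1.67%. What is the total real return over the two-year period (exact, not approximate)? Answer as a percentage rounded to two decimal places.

Nominal growth factor = 1.0800 × 1.1490 = 1.240920
Price-level growth factor = 1.0737 × 1.0167 = 1.091631
Real growth factor = 1.240920 / 1.091631 = 1.136758
Total real return = 1.136758 − 1 → 13.68%.

13.68%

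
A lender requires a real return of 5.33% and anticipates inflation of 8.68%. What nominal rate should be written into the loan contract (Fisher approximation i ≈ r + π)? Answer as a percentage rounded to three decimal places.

i ≈ r + π = 5.33% + 8.68% = 14.010%.

14.010%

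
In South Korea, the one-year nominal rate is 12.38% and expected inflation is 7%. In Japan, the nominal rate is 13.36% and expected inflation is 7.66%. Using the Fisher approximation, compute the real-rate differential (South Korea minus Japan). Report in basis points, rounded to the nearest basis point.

South Korea: 12.38% − 7% = 5.380%
Japan: 13.36% − 7.66% = 5.700%
Differential = -0.320% → -32 basis points.

-32 basis points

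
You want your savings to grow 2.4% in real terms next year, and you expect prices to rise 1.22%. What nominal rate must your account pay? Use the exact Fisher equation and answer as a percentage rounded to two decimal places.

(1 + i) = (1 + r)(1 + π) = 1.02400 × 1.01220 = 1.0364928
i = 1.0364928 − 1, so the required nominal rate is 3.65%.

3.65%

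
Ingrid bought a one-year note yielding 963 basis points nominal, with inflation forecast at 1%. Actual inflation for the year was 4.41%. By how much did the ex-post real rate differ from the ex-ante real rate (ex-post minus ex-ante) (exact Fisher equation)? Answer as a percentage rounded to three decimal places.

-3.545%

Ex-ante: (1 + 0.0963)/(1 + 0.0100) − 1 = 8.5446%
Ex-post: (1 + 0.0963)/(1 + 0.0441) − 1 = 4.9995%
Difference (ex-post − ex-ante) = -3.5450% → -3.545%.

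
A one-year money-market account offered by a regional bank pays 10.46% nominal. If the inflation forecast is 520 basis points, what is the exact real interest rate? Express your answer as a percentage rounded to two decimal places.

5.00%

1 + r = 1.10460 / 1.05200 = 1.050000
r = 1.050000 − 1 = 5.0000%, i.e. 5.00%.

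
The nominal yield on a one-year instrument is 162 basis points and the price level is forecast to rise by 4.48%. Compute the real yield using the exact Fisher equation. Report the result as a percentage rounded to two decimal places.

1 + r = 1.01620 / 1.04480 = 0.972626
r = 0.972626 − 1 = -2.7374%, i.e. -2.74%.

-2.74%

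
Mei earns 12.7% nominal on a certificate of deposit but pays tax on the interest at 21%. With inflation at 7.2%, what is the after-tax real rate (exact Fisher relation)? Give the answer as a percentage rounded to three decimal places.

After-tax nominal return = 12.7% × (1 − 0.21) = 10.0330%.
1 + r = 1.10033 / 1.07200 = 1.026427
After-tax real rate = 1.026427 − 1 → 2.643%.

2.643%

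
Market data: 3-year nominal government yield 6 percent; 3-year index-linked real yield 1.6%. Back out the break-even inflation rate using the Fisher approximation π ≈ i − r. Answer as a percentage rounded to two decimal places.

π ≈ i − r = 6% − 1.6% → 4.40%.

4.40%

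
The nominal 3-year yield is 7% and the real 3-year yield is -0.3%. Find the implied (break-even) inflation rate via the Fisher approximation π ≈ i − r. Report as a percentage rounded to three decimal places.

π ≈ i − r = 7% − (-0.3%) → 7.300%.

7.300%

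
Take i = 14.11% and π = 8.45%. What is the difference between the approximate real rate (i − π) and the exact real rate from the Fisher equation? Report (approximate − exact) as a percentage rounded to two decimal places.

Approximate: r ≈ 14.110% − 8.450% = 5.6600%
Exact: (1 + 0.1411)/(1 + 0.0845) − 1 = 5.2190%
Error = 5.6600% − 5.2190% = 0.4410% → 0.44%.

0.44%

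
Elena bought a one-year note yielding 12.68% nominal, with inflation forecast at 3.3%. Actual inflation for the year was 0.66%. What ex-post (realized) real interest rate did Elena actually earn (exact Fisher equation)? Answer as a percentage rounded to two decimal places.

11.94%

Ex-post: (1 + 0.1268)/(1 + 0.0066) − 1 = 11.9412%
So the realized real rate is 11.94%.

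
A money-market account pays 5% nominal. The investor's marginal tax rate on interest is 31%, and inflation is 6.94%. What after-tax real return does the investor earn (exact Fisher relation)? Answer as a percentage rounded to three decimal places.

After-tax nominal return = 5% × (1 − 0.31) = 3.4500%.
1 + r = 1.03450 / 1.06940 = 0.9673649
After-tax real rate = 0.9673649 − 1 → -3.264%.

-3.264%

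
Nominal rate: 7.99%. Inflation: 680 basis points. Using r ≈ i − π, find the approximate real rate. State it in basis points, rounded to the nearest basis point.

r ≈ i − π = 7.99% − 6.8% = 119 basis points.

119 basis points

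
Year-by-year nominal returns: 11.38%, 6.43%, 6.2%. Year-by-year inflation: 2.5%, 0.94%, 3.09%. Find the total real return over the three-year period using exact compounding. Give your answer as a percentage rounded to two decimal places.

Compound the nominal returns: 1.1138 × 1.0643 × 1.0620 = 1.258913.
Compound inflation: 1.0250 × 1.0094 × 1.0309 = 1.066605.
Deflate: 1.258913 / 1.066605 = 1.180299.
Total real return = 1.180299 − 1 → 18.03%.

18.03%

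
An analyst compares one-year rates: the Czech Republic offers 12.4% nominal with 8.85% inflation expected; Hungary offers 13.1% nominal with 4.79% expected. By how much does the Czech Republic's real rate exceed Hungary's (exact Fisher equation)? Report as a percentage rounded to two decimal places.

The Czech Republic: (1 + 0.1240)/(1 + 0.0885) − 1 = 3.2614%
Hungary: (1 + 0.1310)/(1 + 0.0479) − 1 = 7.9301%
Differential = 3.2614% − 7.9301% = -4.6688% → -4.67%.

-4.67%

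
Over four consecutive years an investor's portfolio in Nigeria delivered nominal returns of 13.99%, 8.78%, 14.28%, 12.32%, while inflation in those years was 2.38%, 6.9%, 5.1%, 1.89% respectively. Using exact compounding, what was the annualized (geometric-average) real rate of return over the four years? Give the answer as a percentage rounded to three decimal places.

7.952%

Nominal growth factor = 1.1399 × 1.0878 × 1.1428 × 1.1232 = 1.59163373
Price-level growth factor = 1.0238 × 1.0690 × 1.0510 × 1.0189 = 1.17199864
Real growth factor = 1.59163373 / 1.17199864 = 1.35805083
Annualized real rate = 1.35805083^(1/4) − 1 = 7.9516% → 7.952%.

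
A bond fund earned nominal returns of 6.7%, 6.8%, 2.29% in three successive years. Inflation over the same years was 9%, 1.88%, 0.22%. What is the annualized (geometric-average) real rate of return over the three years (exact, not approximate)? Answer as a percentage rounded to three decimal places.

1.555%

Compound the nominal returns: 1.0670 × 1.0680 × 1.0229 = 1.16565183.
Compound inflation: 1.0900 × 1.0188 × 1.0022 = 1.11293508.
Deflate: 1.16565183 / 1.11293508 = 1.04736732.
Annualized real rate = 1.04736732^(1/3) − 1 = 1.5546% → 1.555%.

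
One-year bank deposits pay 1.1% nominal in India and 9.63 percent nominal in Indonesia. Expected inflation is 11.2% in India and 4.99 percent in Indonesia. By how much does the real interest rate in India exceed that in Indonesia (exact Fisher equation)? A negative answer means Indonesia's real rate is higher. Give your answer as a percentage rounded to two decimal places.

-13.50%

India: (1 + 0.0110)/(1 + 0.1120) − 1 = -9.0827%
Indonesia: (1 + 0.0963)/(1 + 0.0499) − 1 = 4.4195%
Differential = -9.0827% − 4.4195% = -13.5022% → -13.50%.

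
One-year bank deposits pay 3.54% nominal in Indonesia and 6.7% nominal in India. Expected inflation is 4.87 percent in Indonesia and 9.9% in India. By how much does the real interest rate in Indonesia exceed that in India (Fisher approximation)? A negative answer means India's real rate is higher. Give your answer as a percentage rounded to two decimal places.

1.87%

Indonesia: 3.54% − 4.87% = -1.330%
India: 6.7% − 9.9% = -3.200%
Differential = 1.870% → 1.87%.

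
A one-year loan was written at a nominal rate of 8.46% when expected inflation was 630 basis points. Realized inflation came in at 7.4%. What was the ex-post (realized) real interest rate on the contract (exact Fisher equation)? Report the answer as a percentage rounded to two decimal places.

Ex-post: (1 + 0.0846)/(1 + 0.0740) − 1 = 0.9870%
So the realized real rate is 0.99%.

0.99%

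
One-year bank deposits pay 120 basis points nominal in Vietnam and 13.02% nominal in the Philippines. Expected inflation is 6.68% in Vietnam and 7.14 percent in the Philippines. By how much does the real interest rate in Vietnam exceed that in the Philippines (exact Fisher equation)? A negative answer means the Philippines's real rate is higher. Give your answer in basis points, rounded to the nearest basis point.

-1063 basis points

Vietnam: (1 + 0.0120)/(1 + 0.0668) − 1 = -5.136858%
The Philippines: (1 + 0.1302)/(1 + 0.0714) − 1 = 5.488146%
Differential = -5.136858% − 5.488146% = -10.625004% → -1063 basis points.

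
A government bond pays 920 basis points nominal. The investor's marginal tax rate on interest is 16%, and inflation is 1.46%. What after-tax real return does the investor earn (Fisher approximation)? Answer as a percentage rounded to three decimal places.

After-tax nominal return = 9.2% × (1 − 0.16) = 7.7280%.
r ≈ 7.7280% − 1.46% → 6.268%.

6.268%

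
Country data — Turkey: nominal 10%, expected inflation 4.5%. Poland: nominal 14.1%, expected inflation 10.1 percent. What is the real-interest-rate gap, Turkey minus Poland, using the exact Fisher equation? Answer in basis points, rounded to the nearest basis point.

163 basis points

Turkey: (1 + 0.1000)/(1 + 0.0450) − 1 = 5.2632%
Poland: (1 + 0.1410)/(1 + 0.1010) − 1 = 3.6331%
Differential = 5.2632% − 3.6331% = 1.6301% → 163 basis points.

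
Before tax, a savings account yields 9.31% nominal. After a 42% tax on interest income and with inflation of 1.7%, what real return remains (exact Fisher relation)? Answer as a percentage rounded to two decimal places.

3.64%

After-tax nominal return = 9.31% × (1 − 0.42) = 5.3998%.
1 + r = 1.053998 / 1.01700 = 1.036380
After-tax real rate = 1.036380 − 1 → 3.64%.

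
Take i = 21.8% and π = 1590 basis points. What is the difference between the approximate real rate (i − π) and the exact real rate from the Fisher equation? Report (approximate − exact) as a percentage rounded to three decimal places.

0.809%

Approximate: r ≈ 21.800% − 15.900% = 5.9000%
Exact: (1 + 0.2180)/(1 + 0.1590) − 1 = 5.0906%
Error = 5.9000% − 5.0906% = 0.8094% → 0.809%.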